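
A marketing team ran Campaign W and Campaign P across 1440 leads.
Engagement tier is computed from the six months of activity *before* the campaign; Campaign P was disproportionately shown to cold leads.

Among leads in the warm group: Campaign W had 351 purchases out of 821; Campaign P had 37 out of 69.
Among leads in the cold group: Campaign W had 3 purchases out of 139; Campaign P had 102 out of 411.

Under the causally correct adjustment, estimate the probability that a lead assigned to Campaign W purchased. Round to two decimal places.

0.27

The imbalance in engagement tier arose from how leads were allocated, not from anything the campaign did; and engagement tier independently affects the outcome. The pooled gap is confounded — condition on engagement tier.
Standardising Campaign W to the population engagement tier mix: 0.618·351/821 + 0.382·3/139 = 0.272.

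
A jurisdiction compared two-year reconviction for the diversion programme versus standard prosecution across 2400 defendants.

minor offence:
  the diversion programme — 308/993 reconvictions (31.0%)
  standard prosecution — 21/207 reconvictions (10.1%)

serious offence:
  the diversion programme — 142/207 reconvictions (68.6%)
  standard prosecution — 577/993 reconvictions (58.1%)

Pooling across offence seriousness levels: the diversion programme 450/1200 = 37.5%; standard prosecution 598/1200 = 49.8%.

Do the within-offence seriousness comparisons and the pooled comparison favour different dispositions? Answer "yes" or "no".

Within each offence seriousness level (minor offence 31.0% vs 10.1%; serious offence 68.6% vs 58.1%), standard prosecution has the lower rate every time. Pooled: 37.5% vs 49.8% — the diversion programme has the lower rate overall. The two comparisons disagree.

yes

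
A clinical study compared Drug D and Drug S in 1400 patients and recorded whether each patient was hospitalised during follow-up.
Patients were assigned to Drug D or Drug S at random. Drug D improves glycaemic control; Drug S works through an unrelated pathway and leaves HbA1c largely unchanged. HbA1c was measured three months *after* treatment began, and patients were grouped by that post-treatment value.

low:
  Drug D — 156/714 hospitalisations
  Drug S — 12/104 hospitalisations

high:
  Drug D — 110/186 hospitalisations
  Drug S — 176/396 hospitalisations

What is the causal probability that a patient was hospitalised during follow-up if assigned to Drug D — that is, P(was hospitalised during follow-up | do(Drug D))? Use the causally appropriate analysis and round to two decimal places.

0.30

The distribution of HbA1c is itself part of what the drug does — it is an intermediate outcome. Holding it fixed would remove that part of the effect; the total effect is the pooled difference.
So P(outcome | do(Drug D)) is just the pooled rate for Drug D: 266/900 = 0.296.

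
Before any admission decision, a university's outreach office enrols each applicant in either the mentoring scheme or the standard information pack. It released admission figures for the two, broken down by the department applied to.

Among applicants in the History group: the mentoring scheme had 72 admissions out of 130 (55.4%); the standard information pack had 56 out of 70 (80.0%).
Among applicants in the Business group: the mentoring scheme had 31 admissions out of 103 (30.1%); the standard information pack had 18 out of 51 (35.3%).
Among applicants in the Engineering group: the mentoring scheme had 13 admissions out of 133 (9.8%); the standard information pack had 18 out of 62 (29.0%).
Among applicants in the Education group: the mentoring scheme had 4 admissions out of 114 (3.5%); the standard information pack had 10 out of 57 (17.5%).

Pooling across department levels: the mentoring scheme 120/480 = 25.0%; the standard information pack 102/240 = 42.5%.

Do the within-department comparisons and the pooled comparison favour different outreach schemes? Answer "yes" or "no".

no

Within each department level (History 55.4% vs 80.0%; Business 30.1% vs 35.3%; Engineering 9.8% vs 29.0%; Education 3.5% vs 17.5%), the standard information pack has the higher rate every time. Pooled: 25.0% vs 42.5% — the standard information pack has the higher rate overall. They agree.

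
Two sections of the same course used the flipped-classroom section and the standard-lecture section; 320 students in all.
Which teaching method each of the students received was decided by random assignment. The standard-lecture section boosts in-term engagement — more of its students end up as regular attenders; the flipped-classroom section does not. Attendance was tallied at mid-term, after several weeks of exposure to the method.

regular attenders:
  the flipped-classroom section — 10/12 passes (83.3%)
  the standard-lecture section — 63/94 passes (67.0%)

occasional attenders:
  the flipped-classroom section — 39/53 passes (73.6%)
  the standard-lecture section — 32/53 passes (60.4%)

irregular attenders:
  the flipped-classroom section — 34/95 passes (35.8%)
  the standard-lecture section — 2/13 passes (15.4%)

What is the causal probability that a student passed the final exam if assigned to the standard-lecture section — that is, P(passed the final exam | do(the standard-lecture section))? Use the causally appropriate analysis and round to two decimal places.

0.61

Within every mid-term attendance level the flipped-classroom section has the higher rate, yet pooled the standard-lecture section does — Simpson's reversal.
Mid-term attendance is downstream of the teaching method. One should not condition on a consequence of treatment, so the overall rates are the right comparison.
So P(outcome | do(the standard-lecture section)) is just the pooled rate for the standard-lecture section: 97/160 = 0.606.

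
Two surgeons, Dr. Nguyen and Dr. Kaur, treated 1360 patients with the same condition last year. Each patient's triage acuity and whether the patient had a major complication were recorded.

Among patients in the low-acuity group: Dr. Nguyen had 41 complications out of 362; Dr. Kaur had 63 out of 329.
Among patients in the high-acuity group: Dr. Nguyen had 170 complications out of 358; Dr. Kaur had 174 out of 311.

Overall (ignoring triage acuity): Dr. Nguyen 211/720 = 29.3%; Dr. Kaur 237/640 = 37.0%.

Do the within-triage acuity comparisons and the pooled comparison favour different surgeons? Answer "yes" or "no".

Within each triage acuity level (low-acuity 11.3% vs 19.1%; high-acuity 47.5% vs 55.9%), Dr. Nguyen has the lower rate every time. Pooled: 29.3% vs 37.0% — Dr. Nguyen has the lower rate overall. They agree.

no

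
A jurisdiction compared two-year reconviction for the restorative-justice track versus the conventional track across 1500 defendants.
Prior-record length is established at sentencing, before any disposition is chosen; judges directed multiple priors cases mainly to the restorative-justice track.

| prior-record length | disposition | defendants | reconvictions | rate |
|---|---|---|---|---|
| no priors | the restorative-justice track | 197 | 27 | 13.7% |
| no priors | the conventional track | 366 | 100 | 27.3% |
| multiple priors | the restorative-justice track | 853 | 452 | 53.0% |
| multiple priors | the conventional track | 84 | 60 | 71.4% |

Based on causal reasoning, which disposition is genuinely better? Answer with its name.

Prior-record length differs across dispositions for reasons unrelated to any effect of the disposition itself, and it separately predicts the outcome — a classic confounder. We must compare within prior-record length levels.
Within each level — no priors: 13.7% vs 27.3%; multiple priors: 53.0% vs 71.4% — the restorative-justice track is lower every time.

the restorative-justice track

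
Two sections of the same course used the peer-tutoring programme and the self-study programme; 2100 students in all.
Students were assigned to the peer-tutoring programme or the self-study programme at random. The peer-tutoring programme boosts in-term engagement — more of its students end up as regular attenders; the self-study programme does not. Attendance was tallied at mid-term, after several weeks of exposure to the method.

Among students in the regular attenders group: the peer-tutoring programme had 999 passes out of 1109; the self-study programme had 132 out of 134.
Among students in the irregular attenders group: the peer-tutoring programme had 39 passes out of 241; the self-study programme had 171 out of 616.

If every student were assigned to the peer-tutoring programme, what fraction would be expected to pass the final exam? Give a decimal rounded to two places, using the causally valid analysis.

0.77

Mid-term attendance is recorded after the teaching method and is itself shifted by it — it sits on the causal path from teaching method to outcome. Conditioning on a mediator would strip out part of the effect we want; the pooled comparison gives the total causal effect.
So P(outcome | do(the peer-tutoring programme)) is just the pooled rate for the peer-tutoring programme: 1038/1350 = 0.769.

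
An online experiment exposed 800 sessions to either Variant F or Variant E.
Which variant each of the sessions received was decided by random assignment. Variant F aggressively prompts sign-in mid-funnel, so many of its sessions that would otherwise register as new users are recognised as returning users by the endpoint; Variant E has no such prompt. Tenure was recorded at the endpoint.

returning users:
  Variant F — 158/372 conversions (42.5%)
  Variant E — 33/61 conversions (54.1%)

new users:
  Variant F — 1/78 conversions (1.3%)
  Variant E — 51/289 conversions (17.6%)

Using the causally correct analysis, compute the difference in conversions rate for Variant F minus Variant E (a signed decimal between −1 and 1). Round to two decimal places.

+0.11

The user tenure-specific comparison favours Variant E throughout, but the pooled figures favour Variant F. The question is whether to condition on user tenure.
The distribution of user tenure is itself part of what the variant does — it is an intermediate outcome. Holding it fixed would remove that part of the effect; the total effect is the pooled difference.
The causal difference is the pooled difference: 0.353 − 0.240 = +0.113.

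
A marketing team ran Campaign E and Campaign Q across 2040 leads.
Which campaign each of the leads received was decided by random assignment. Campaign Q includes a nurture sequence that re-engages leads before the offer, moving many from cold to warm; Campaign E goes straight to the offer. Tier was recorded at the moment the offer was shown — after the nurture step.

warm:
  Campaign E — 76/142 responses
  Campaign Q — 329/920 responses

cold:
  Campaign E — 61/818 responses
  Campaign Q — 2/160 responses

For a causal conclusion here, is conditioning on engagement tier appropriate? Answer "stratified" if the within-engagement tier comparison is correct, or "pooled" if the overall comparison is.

Engagement tier here is a post-treatment variable shaped by the campaign; conditioning on it would introduce bias rather than remove it. The overall comparison is the causal one.
Pooled: Campaign E 14.3% vs Campaign Q 30.6%; Campaign Q is higher overall.

pooled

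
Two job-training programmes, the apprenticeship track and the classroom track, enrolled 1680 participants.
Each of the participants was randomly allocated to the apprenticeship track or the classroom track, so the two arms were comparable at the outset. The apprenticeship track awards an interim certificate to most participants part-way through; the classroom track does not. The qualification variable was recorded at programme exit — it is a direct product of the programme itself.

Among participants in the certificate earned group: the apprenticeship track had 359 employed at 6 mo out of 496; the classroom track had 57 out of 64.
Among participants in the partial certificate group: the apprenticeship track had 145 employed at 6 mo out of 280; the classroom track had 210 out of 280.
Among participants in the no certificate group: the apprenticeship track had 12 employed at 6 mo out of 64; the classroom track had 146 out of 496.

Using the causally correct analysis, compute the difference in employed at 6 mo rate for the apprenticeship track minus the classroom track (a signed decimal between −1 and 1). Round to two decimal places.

the classroom track is higher inside every qualification attained during the programme stratum but the apprenticeship track is higher in aggregate. Whether to stratify depends on how qualification attained during the programme relates to the programme.
Qualification attained during the programme lies on the pathway programme → qualification attained during the programme → outcome, so adjusting for it blocks the indirect effect. For the total causal effect of programme, use the unadjusted pooled rates.
The causal difference is the pooled difference: 0.614 − 0.492 = +0.123.

+0.12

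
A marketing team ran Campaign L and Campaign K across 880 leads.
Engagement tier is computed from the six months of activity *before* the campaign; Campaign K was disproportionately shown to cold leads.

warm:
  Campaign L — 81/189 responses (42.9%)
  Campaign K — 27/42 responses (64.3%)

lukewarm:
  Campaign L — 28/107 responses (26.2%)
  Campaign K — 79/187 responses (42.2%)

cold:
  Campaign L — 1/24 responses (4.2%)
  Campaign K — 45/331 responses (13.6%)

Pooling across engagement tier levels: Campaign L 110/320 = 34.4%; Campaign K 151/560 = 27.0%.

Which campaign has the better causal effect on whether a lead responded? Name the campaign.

Campaign K

The engagement tier-specific comparison favours Campaign K throughout, but the pooled figures favour Campaign L. The question is whether to condition on engagement tier.
Engagement tier differs across campaigns for reasons unrelated to any effect of the campaign itself, and it separately predicts the outcome — a classic confounder. We must compare within engagement tier levels.
Within each level — warm: 42.9% vs 64.3%; lukewarm: 26.2% vs 42.2%; cold: 4.2% vs 13.6% — Campaign K is higher every time.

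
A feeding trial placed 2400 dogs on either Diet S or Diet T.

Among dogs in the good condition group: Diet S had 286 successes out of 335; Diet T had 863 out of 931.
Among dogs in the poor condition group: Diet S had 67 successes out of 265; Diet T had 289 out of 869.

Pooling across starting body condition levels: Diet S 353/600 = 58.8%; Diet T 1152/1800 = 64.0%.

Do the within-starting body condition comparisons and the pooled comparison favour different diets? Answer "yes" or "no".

Within each starting body condition level (good condition 85.4% vs 92.7%; poor condition 25.3% vs 33.3%), Diet T has the higher rate every time. Pooled: 58.8% vs 64.0% — Diet T has the higher rate overall. They agree.

no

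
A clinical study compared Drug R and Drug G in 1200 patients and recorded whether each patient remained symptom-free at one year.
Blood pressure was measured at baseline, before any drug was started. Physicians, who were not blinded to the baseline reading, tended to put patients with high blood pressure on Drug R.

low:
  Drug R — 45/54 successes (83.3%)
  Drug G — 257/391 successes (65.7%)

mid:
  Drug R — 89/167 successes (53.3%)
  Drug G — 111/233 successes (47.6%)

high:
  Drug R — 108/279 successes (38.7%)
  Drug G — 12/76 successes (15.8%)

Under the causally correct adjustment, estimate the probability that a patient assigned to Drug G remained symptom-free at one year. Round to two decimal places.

Here blood pressure is a common cause — it drives both which drug a case falls under and the outcome. The crude comparison mixes populations; the stratum-specific rates are the causally relevant ones.
Standardising Drug G to the population blood pressure mix: 0.371·257/391 + 0.333·111/233 + 0.296·12/76 = 0.449.

0.45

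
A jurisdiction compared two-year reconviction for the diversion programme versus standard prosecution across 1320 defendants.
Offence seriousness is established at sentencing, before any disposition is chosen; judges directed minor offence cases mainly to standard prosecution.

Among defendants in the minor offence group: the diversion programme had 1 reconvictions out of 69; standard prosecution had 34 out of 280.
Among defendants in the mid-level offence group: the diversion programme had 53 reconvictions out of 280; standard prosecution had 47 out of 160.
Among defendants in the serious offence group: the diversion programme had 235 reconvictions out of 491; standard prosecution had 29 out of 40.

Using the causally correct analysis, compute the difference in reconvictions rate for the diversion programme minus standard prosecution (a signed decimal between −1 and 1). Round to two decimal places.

Nothing the disposition does changes offence seriousness; the imbalance is an allocation artefact. With offence seriousness also predicting the outcome, the pooled figure is confounded, and the within-stratum comparison is the causal one.
Adjusting over the population distribution of offence seriousness: 0.264·(0.014−0.121) + 0.333·(0.189−0.294) + 0.402·(0.479−0.725) = -0.162.

-0.16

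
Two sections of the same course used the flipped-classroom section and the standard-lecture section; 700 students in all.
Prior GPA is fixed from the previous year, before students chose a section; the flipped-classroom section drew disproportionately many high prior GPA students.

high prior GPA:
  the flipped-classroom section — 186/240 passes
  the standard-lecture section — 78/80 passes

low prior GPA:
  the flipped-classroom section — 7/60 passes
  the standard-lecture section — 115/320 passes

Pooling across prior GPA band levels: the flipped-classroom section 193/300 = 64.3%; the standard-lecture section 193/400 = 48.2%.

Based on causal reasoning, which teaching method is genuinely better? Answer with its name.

Prior GPA band differs across teaching methods for reasons unrelated to any effect of the teaching method itself, and it separately predicts the outcome — a classic confounder. We must compare within prior GPA band levels.
Within each level — high prior GPA: 77.5% vs 97.5%; low prior GPA: 11.7% vs 35.9% — the standard-lecture section is higher every time.

the standard-lecture section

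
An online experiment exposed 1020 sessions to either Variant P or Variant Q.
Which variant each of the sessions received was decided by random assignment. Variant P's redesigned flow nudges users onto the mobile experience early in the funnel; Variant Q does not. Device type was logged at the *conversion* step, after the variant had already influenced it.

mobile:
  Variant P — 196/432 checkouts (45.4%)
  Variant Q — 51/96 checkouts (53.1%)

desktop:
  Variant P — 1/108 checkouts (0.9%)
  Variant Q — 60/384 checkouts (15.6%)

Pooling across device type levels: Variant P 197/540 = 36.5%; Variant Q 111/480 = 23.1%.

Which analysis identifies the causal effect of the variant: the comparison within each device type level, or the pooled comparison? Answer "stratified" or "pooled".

The distribution of device type is itself part of what the variant does — it is an intermediate outcome. Holding it fixed would remove that part of the effect; the total effect is the pooled difference.
Pooled: Variant P 36.5% vs Variant Q 23.1%; Variant P is higher overall.

pooled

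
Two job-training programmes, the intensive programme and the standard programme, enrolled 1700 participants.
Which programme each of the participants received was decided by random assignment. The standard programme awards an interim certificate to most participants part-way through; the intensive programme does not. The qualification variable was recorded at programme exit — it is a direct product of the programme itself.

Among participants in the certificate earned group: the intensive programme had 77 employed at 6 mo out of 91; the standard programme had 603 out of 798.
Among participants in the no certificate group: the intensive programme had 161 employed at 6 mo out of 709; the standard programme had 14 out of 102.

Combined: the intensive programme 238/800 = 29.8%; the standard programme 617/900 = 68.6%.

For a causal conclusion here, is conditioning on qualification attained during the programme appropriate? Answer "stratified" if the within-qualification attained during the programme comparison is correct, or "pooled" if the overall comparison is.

The stratified and pooled comparisons disagree (the intensive programme wins within each qualification attained during the programme; the standard programme wins overall), so the answer turns on the causal role of qualification attained during the programme.
Qualification attained during the programme lies on the pathway programme → qualification attained during the programme → outcome, so adjusting for it blocks the indirect effect. For the total causal effect of programme, use the unadjusted pooled rates.
Pooled: the intensive programme 29.8% vs the standard programme 68.6%; the standard programme is higher overall.

pooled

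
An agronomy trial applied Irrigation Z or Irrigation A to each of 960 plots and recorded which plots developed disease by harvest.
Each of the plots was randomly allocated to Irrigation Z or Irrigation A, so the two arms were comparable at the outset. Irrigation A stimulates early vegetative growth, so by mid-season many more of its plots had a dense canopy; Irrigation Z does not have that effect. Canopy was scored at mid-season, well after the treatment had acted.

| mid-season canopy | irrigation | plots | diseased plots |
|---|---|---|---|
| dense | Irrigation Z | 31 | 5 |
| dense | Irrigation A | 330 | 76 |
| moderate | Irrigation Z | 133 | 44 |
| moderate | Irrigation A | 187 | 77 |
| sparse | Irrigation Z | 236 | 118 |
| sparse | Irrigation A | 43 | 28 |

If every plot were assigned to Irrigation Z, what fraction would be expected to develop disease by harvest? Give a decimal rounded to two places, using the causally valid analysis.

0.42

The stratified and pooled comparisons disagree (Irrigation Z wins within each mid-season canopy; Irrigation A wins overall), so the answer turns on the causal role of mid-season canopy.
Stratifying would compare irrigations among plots the irrigations themselves sorted into mid-season canopy groups — a form of selection on an intermediate. The unconditioned pooled rates give the total causal effect.
So P(outcome | do(Irrigation Z)) is just the pooled rate for Irrigation Z: 167/400 = 0.417.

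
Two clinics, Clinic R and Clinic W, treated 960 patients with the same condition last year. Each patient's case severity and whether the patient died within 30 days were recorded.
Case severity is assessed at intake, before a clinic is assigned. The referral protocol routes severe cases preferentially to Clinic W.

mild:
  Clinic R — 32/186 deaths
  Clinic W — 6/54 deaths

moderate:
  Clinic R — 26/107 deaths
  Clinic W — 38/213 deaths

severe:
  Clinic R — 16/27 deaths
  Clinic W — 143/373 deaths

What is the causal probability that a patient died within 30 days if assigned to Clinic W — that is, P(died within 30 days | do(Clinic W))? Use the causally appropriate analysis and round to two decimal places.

Here case severity is a common cause — it drives both which clinic a case falls under and the outcome. The crude comparison mixes populations; the stratum-specific rates are the causally relevant ones.
Standardising Clinic W to the population case severity mix: 0.250·6/54 + 0.333·38/213 + 0.417·143/373 = 0.247.

0.25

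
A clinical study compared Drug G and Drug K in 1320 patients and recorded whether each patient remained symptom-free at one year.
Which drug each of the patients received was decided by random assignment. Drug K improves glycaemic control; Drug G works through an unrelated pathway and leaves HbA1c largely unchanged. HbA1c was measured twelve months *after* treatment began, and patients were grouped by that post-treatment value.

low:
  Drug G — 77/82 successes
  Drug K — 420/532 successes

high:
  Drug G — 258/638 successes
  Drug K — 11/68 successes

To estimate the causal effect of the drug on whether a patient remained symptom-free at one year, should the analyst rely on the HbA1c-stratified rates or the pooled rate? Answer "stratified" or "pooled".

pooled

The distribution of HbA1c is itself part of what the drug does — it is an intermediate outcome. Holding it fixed would remove that part of the effect; the total effect is the pooled difference.
Pooled: Drug G 46.5% vs Drug K 71.8%; Drug K is higher overall.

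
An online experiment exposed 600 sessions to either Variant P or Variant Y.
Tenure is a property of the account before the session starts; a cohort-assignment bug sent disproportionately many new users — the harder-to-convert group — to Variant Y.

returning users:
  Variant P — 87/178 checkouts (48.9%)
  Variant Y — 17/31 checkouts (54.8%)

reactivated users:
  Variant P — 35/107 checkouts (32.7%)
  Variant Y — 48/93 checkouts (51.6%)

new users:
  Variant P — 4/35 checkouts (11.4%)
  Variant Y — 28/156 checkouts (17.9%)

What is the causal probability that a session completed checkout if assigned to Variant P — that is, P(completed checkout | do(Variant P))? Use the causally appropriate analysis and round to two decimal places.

The imbalance in user tenure arose from how sessions were allocated, not from anything the variant did; and user tenure independently affects the outcome. The pooled gap is confounded — condition on user tenure.
Standardising Variant P to the population user tenure mix: 0.348·87/178 + 0.333·35/107 + 0.318·4/35 = 0.316.

0.32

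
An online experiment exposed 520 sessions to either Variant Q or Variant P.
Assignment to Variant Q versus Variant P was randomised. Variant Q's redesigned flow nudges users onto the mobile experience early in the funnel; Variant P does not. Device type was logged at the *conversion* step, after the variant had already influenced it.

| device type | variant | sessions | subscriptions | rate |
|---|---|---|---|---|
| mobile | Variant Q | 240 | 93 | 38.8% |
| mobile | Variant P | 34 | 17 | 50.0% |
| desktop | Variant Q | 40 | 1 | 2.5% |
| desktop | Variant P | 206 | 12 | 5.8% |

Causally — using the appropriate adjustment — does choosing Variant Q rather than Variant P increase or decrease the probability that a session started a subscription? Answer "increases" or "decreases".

increases

The stratified and pooled comparisons disagree (Variant P wins within each device type; Variant Q wins overall), so the answer turns on the causal role of device type.
The distribution of device type is itself part of what the variant does — it is an intermediate outcome. Holding it fixed would remove that part of the effect; the total effect is the pooled difference.
Pooled: Variant Q 33.6% vs Variant P 12.1%; Variant Q is higher overall.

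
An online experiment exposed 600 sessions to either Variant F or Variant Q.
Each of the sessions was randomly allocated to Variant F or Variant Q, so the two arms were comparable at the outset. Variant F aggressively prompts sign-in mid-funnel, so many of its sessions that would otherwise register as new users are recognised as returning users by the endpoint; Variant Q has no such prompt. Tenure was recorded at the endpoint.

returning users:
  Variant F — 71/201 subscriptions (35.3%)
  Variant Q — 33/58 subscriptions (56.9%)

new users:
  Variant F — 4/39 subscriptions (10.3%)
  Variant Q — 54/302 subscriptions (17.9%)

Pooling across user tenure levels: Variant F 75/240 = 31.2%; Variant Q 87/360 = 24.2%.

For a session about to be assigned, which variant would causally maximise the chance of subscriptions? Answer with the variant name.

The user tenure-specific comparison favours Variant Q throughout, but the pooled figures favour Variant F. The question is whether to condition on user tenure.
User tenure here is a post-treatment variable shaped by the variant; conditioning on it would introduce bias rather than remove it. The overall comparison is the causal one.
Pooled: Variant F 31.2% vs Variant Q 24.2%; Variant F is higher overall.

Variant F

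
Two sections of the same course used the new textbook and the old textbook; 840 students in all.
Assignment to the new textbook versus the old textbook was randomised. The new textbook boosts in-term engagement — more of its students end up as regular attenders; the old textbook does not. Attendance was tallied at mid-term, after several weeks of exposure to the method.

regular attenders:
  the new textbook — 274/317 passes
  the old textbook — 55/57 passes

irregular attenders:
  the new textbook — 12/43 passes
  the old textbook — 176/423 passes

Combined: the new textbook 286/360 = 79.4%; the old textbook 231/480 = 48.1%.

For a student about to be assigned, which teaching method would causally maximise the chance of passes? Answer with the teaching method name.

Within every mid-term attendance level the old textbook has the higher rate, yet pooled the new textbook does — Simpson's reversal.
Because the teaching method influences mid-term attendance, mid-term attendance is a post-treatment mediator, not a confounder. Stratifying on it would bias the estimate; the causal effect is the crude pooled difference.
Pooled: the new textbook 79.4% vs the old textbook 48.1%; the new textbook is higher overall.

the new textbook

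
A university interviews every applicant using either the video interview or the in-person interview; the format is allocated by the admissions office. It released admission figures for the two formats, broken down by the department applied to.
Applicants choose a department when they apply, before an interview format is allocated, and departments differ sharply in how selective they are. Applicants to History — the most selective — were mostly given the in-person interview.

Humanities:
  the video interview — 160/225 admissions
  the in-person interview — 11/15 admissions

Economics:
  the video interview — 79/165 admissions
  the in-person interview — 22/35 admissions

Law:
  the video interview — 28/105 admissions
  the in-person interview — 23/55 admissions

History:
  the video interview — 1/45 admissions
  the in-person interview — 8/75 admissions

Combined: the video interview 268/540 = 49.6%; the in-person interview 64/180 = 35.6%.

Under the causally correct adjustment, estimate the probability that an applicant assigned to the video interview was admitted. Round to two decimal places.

0.43

The imbalance in department arose from how applicants were allocated, not from anything the interview format did; and department independently affects the outcome. The pooled gap is confounded — condition on department.
Standardising the video interview to the population department mix: 0.333·160/225 + 0.278·79/165 + 0.222·28/105 + 0.167·1/45 = 0.433.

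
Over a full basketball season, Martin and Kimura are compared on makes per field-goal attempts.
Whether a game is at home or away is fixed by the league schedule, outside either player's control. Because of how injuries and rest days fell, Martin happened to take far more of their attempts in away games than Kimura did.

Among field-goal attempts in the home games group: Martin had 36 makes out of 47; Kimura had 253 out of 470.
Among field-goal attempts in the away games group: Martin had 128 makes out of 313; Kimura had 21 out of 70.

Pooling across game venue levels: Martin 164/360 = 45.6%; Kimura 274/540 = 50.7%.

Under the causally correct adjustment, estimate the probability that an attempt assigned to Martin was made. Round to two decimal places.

Here game venue is a common cause — it drives both which player a case falls under and the outcome. The crude comparison mixes populations; the stratum-specific rates are the causally relevant ones.
Standardising Martin to the population game venue mix: 0.574·36/47 + 0.426·128/313 = 0.614.

0.61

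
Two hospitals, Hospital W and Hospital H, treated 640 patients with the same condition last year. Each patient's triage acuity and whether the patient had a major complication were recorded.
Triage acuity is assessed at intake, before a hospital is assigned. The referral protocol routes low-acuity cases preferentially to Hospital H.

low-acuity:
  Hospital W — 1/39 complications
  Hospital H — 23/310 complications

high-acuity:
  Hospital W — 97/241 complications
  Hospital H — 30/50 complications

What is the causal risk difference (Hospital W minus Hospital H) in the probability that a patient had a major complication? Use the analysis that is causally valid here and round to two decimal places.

-0.12

The triage acuity-specific comparison favours Hospital W throughout, but the pooled figures favour Hospital H. The question is whether to condition on triage acuity.
Here triage acuity is a common cause — it drives both which hospital a case falls under and the outcome. The crude comparison mixes populations; the stratum-specific rates are the causally relevant ones.
Adjusting over the population distribution of triage acuity: 0.545·(0.026−0.074) + 0.455·(0.402−0.600) = -0.116.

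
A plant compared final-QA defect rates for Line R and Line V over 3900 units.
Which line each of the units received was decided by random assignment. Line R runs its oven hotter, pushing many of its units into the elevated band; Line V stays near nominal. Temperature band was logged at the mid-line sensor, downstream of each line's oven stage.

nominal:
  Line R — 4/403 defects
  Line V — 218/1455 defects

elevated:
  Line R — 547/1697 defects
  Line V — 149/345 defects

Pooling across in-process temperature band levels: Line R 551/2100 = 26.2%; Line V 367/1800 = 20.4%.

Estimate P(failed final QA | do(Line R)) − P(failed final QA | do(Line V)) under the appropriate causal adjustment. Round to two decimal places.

+0.06

In-process temperature band here is a post-treatment variable shaped by the line; conditioning on it would introduce bias rather than remove it. The overall comparison is the causal one.
The causal difference is the pooled difference: 0.262 − 0.204 = +0.058.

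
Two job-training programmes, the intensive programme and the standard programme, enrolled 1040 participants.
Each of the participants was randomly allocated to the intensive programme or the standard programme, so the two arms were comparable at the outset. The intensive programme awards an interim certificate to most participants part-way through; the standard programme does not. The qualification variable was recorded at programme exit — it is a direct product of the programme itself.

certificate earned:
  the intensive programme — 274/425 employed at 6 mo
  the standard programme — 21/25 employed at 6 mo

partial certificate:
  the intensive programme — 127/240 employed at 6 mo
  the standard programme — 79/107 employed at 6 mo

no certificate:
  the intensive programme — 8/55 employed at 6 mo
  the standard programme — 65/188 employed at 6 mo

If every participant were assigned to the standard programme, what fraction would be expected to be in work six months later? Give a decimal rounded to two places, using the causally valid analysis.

0.52

The qualification attained during the programme-specific comparison favours the standard programme throughout, but the pooled figures favour the intensive programme. The question is whether to condition on qualification attained during the programme.
Qualification attained during the programme here is a post-treatment variable shaped by the programme; conditioning on it would introduce bias rather than remove it. The overall comparison is the causal one.
So P(outcome | do(the standard programme)) is just the pooled rate for the standard programme: 165/320 = 0.516.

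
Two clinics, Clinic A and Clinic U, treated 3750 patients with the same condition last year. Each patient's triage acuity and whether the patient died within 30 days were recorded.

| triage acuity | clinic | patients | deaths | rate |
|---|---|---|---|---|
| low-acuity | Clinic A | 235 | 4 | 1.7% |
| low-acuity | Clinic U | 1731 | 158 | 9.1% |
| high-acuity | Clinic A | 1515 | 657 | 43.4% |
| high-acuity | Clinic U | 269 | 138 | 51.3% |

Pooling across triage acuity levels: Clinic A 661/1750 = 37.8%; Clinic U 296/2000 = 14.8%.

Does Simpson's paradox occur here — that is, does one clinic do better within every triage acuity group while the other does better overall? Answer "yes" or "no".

Within each triage acuity level (low-acuity 1.7% vs 9.1%; high-acuity 43.4% vs 51.3%), Clinic A has the lower rate every time. Pooled: 37.8% vs 14.8% — Clinic U has the lower rate overall. The two comparisons disagree.

yes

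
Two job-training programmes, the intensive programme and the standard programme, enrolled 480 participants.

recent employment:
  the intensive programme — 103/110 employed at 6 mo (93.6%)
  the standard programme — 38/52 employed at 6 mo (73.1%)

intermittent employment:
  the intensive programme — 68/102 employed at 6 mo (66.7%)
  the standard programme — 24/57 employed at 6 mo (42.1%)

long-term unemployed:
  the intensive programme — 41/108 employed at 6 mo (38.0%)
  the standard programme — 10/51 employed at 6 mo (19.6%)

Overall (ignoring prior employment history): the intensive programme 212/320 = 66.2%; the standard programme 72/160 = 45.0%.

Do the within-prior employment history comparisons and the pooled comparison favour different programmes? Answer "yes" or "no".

Within each prior employment history level (recent employment 93.6% vs 73.1%; intermittent employment 66.7% vs 42.1%; long-term unemployed 38.0% vs 19.6%), the intensive programme has the higher rate every time. Pooled: 66.2% vs 45.0% — the intensive programme has the higher rate overall. They agree.

no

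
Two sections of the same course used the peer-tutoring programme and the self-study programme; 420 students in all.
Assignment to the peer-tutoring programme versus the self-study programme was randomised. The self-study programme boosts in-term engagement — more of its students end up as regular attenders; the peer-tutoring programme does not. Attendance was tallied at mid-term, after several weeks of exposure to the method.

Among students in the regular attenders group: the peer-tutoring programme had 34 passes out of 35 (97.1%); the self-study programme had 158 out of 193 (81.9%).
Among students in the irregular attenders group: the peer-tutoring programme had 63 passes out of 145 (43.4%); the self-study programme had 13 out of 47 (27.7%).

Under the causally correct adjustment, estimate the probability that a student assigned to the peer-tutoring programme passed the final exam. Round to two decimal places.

0.54

Within every mid-term attendance level the peer-tutoring programme has the higher rate, yet pooled the self-study programme does — Simpson's reversal.
Because the teaching method influences mid-term attendance, mid-term attendance is a post-treatment mediator, not a confounder. Stratifying on it would bias the estimate; the causal effect is the crude pooled difference.
So P(outcome | do(the peer-tutoring programme)) is just the pooled rate for the peer-tutoring programme: 97/180 = 0.539.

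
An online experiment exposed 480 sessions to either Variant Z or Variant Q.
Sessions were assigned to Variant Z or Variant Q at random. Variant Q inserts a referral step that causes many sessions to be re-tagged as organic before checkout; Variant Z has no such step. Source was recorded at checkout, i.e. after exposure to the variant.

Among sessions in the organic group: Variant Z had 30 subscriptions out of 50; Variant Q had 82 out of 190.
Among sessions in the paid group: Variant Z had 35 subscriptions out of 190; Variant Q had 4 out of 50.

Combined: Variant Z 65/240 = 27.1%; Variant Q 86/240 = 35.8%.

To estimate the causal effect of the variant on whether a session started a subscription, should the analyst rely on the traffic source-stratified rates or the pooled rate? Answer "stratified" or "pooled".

pooled

Variant Z is higher inside every traffic source stratum but Variant Q is higher in aggregate. Whether to stratify depends on how traffic source relates to the variant.
Traffic source here is a post-treatment variable shaped by the variant; conditioning on it would introduce bias rather than remove it. The overall comparison is the causal one.
Pooled: Variant Z 27.1% vs Variant Q 35.8%; Variant Q is higher overall.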